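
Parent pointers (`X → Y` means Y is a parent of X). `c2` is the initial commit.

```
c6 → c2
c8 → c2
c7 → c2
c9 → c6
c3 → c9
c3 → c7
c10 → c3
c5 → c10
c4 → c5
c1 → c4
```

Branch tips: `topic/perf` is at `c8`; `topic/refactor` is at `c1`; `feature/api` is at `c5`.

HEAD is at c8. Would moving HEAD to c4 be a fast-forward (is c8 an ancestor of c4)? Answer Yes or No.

No

A fast-forward from c8 to c4 is possible iff c8 is an ancestor of c4.
Ancestors of c4: {c10, c2, c3, c4, c5, c6, c7, c9}.
c8 is not among them, so fast-forward is not possible.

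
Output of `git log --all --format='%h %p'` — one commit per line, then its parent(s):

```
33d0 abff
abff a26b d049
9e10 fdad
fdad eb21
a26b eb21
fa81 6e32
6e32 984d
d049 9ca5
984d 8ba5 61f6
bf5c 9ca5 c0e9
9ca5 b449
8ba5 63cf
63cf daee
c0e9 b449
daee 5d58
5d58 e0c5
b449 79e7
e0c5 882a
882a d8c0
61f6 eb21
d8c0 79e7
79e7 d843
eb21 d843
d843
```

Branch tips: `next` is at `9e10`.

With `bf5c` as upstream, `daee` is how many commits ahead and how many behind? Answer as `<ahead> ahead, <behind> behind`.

Reachable from daee: {5d58, 79e7, 882a, d843, d8c0, daee, e0c5}.
Reachable from bf5c: {79e7, 9ca5, b449, bf5c, c0e9, d843}.
Only in daee's history (ahead): {5d58, 882a, d8c0, daee, e0c5} — 5.
Only in bf5c's history (behind): {9ca5, b449, bf5c, c0e9} — 4.

5 ahead, 4 behind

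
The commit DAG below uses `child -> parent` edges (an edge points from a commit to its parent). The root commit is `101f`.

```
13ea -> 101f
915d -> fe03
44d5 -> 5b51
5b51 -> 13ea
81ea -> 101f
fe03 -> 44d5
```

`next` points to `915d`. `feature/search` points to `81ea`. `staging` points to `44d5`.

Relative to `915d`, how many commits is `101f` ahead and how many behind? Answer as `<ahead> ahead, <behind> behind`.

Reachable from 101f: {101f}.
Reachable from 915d: {101f, 13ea, 44d5, 5b51, 915d, fe03}.
Only in 101f's history (ahead): {} — 0.
Only in 915d's history (behind): {13ea, 44d5, 5b51, 915d, fe03} — 5.

0 ahead, 5 behind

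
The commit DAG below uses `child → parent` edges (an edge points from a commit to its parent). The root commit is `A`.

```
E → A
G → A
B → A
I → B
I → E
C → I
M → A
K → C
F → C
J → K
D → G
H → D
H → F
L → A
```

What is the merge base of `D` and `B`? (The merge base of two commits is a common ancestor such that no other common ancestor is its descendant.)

A

Ancestors of D: {A, D, G}.
Ancestors of B: {A, B}.
Common ancestors: {A}.
The only common ancestor is A, so it is the merge base.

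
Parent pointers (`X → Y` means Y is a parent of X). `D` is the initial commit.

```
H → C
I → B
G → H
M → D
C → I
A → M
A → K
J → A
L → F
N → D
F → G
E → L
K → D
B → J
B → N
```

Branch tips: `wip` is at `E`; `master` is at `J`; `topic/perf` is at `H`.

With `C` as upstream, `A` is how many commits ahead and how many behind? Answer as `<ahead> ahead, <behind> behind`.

0 ahead, 5 behind

Reachable from A: {A, D, K, M}.
Reachable from C: {A, B, C, D, I, J, K, M, N}.
Only in A's history (ahead): {} — 0.
Only in C's history (behind): {B, C, I, J, N} — 5.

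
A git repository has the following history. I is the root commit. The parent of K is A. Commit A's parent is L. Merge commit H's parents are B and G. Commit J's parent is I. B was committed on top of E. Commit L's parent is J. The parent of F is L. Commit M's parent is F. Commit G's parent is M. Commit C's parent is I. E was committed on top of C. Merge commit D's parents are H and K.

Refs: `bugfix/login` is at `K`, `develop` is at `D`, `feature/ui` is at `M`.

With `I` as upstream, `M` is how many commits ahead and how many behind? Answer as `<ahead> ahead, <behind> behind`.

4 ahead, 0 behind

Reachable from M: {F, I, J, L, M}.
Reachable from I: {I}.
Only in M's history (ahead): {F, J, L, M} — 4.
Only in I's history (behind): {} — 0.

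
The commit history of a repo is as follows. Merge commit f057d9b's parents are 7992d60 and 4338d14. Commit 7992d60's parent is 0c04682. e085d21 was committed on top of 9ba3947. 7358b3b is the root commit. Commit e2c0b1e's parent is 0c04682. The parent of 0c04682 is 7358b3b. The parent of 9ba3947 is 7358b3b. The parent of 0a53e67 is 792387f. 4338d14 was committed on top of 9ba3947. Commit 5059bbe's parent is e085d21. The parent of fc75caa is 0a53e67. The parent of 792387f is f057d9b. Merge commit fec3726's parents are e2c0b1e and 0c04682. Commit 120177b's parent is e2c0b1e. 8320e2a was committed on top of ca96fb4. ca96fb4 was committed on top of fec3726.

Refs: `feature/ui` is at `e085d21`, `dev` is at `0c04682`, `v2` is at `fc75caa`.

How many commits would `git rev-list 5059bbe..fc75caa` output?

Reachable from fc75caa: {0a53e67, 0c04682, 4338d14, 7358b3b, 792387f, 7992d60, 9ba3947, f057d9b, fc75caa}.
Reachable from 5059bbe: {5059bbe, 7358b3b, 9ba3947, e085d21}.
In fc75caa's history but not 5059bbe's: {0a53e67, 0c04682, 4338d14, 792387f, 7992d60, f057d9b, fc75caa} — 7 commits.

7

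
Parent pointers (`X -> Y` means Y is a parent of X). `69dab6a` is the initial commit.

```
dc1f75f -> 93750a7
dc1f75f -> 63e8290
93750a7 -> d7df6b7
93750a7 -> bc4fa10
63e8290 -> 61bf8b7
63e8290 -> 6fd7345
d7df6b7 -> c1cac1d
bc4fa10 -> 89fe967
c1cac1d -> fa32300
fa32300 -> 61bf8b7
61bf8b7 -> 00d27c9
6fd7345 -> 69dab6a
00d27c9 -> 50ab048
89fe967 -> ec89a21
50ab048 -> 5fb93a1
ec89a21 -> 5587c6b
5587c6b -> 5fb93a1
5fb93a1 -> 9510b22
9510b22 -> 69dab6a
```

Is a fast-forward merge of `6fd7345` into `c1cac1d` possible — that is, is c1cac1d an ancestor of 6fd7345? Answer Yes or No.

A fast-forward from c1cac1d to 6fd7345 is possible iff c1cac1d is an ancestor of 6fd7345.
Ancestors of 6fd7345: {69dab6a, 6fd7345}.
c1cac1d is not among them, so fast-forward is not possible.

No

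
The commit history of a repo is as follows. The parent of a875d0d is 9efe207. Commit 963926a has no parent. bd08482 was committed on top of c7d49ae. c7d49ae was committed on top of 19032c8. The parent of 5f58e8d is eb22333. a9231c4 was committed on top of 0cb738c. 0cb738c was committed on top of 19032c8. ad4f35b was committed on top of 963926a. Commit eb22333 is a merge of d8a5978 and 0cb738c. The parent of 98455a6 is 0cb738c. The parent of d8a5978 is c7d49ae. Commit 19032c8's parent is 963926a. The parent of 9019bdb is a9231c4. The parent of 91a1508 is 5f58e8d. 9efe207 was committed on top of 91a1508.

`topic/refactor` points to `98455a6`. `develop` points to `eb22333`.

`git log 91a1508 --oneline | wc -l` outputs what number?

Walking parent pointers from 91a1508: reachable set = {0cb738c, 19032c8, 5f58e8d, 91a1508, 963926a, c7d49ae, d8a5978, eb22333}.
That is 8 commits.

8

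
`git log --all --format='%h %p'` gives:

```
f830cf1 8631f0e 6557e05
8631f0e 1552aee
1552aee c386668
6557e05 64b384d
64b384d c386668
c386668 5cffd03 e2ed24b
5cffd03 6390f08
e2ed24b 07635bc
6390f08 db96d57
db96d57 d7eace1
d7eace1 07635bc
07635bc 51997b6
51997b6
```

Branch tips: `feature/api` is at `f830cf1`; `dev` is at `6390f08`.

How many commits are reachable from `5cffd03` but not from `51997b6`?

Reachable from 5cffd03: {07635bc, 51997b6, 5cffd03, 6390f08, d7eace1, db96d57}.
Reachable from 51997b6: {51997b6}.
In 5cffd03's history but not 51997b6's: {07635bc, 5cffd03, 6390f08, d7eace1, db96d57} — 5 commits.

5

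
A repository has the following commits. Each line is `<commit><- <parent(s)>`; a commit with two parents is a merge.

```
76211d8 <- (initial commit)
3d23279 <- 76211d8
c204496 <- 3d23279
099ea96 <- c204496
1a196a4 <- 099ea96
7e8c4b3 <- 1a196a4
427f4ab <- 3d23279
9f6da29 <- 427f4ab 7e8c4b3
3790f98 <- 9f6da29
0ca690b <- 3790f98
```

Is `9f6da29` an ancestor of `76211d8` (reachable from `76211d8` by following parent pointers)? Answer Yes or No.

Ancestors of 76211d8: {76211d8}.
9f6da29 is not in that set, so it is not an ancestor of 76211d8.

No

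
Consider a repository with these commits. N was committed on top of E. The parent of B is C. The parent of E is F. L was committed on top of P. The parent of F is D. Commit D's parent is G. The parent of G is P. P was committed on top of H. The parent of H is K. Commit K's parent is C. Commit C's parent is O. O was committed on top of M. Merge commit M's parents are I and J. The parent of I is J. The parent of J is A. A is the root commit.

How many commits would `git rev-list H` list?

Walking parent pointers from H: reachable set = {A, C, H, I, J, K, M, O}.
That is 8 commits.

8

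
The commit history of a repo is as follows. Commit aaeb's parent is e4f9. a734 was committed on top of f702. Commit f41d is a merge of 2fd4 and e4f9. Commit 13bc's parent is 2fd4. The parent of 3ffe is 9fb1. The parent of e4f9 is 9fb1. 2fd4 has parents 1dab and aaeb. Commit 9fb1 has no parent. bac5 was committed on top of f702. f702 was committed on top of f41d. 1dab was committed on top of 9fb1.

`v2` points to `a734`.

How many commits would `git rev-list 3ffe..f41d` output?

5

Reachable from f41d: {1dab, 2fd4, 9fb1, aaeb, e4f9, f41d}.
Reachable from 3ffe: {3ffe, 9fb1}.
In f41d's history but not 3ffe's: {1dab, 2fd4, aaeb, e4f9, f41d} — 5 commits.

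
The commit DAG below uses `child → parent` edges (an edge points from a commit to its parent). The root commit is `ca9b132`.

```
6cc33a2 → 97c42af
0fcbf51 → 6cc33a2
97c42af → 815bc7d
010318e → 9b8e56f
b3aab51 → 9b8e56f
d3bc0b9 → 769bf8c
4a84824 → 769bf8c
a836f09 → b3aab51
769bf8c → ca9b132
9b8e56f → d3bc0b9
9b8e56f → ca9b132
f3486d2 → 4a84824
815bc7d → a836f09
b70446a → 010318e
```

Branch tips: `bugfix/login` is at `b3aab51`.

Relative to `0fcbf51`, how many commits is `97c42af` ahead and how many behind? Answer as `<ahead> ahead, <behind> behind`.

0 ahead, 2 behind

Reachable from 97c42af: {769bf8c, 815bc7d, 97c42af, 9b8e56f, a836f09, b3aab51, ca9b132, d3bc0b9}.
Reachable from 0fcbf51: {0fcbf51, 6cc33a2, 769bf8c, 815bc7d, 97c42af, 9b8e56f, a836f09, b3aab51, ca9b132, d3bc0b9}.
Only in 97c42af's history (ahead): {} — 0.
Only in 0fcbf51's history (behind): {0fcbf51, 6cc33a2} — 2.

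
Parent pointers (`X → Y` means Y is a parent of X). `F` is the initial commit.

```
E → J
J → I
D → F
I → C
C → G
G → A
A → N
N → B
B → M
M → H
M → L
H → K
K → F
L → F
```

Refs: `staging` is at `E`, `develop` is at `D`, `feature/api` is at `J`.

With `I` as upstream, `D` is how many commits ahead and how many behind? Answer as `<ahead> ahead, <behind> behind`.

Reachable from D: {D, F}.
Reachable from I: {A, B, C, F, G, H, I, K, L, M, N}.
Only in D's history (ahead): {D} — 1.
Only in I's history (behind): {A, B, C, G, H, I, K, L, M, N} — 10.

1 ahead, 10 behind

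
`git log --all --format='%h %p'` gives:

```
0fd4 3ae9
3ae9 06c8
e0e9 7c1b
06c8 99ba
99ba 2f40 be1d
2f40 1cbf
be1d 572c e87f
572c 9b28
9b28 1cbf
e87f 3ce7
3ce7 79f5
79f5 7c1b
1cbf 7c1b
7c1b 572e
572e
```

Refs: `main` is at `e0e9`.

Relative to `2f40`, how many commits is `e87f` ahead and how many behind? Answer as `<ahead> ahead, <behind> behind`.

3 ahead, 2 behind

Reachable from e87f: {3ce7, 572e, 79f5, 7c1b, e87f}.
Reachable from 2f40: {1cbf, 2f40, 572e, 7c1b}.
Only in e87f's history (ahead): {3ce7, 79f5, e87f} — 3.
Only in 2f40's history (behind): {1cbf, 2f40} — 2.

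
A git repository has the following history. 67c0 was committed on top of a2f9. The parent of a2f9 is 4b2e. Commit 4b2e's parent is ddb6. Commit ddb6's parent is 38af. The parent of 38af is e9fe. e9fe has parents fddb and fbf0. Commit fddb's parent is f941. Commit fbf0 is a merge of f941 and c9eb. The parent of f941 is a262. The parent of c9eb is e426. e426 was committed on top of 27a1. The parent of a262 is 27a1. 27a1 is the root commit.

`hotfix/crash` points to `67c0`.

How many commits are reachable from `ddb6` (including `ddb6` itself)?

10

Walking parent pointers from ddb6: reachable set = {27a1, 38af, a262, c9eb, ddb6, e426, e9fe, f941, fbf0, fddb}.
That is 10 commits.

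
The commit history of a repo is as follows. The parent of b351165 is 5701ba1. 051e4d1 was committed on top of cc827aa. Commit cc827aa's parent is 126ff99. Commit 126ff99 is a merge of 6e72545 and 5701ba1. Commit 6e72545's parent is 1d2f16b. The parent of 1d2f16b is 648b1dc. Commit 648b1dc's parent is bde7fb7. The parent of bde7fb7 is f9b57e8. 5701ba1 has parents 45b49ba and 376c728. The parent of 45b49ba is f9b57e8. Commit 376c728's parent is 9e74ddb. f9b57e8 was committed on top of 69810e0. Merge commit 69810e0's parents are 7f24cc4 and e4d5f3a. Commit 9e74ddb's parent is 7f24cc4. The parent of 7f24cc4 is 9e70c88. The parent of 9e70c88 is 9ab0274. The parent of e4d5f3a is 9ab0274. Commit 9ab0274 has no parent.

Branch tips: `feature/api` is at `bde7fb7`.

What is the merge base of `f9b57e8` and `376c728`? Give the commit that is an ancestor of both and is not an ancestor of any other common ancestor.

Ancestors of f9b57e8: {69810e0, 7f24cc4, 9ab0274, 9e70c88, e4d5f3a, f9b57e8}.
Ancestors of 376c728: {376c728, 7f24cc4, 9ab0274, 9e70c88, 9e74ddb}.
Common ancestors: {7f24cc4, 9ab0274, 9e70c88}.
Among these, 7f24cc4 is not an ancestor of any other common ancestor — it is the merge base.

7f24cc4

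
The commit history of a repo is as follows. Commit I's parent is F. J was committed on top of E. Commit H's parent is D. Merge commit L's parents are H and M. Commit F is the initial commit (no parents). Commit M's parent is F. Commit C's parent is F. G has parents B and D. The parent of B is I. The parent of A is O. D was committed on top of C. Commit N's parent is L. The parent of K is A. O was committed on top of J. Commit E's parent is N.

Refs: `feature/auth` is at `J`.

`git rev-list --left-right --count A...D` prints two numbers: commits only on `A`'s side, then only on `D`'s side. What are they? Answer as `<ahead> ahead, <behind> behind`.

8 ahead, 0 behind

Reachable from A: {A, C, D, E, F, H, J, L, M, N, O}.
Reachable from D: {C, D, F}.
Only in A's history (ahead): {A, E, H, J, L, M, N, O} — 8.
Only in D's history (behind): {} — 0.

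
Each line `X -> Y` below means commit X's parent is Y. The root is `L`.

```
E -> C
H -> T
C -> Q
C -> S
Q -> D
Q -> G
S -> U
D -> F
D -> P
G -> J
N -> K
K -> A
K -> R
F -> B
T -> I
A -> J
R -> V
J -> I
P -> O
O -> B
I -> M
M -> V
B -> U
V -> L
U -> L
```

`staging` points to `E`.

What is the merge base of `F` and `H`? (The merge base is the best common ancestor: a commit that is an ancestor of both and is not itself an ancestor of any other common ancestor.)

Ancestors of F: {B, F, L, U}.
Ancestors of H: {H, I, L, M, T, V}.
Common ancestors: {L}.
The only common ancestor is L, so it is the merge base.

L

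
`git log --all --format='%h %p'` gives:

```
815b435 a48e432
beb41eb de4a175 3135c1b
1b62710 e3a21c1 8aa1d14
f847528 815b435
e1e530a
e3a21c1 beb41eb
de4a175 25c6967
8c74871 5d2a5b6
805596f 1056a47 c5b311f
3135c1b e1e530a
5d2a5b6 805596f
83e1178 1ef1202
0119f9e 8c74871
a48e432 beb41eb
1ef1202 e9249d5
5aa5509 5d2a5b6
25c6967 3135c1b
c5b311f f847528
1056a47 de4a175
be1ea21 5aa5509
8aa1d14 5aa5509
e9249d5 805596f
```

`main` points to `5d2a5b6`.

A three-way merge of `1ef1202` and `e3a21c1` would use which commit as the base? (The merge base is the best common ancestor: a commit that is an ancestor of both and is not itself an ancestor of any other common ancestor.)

Ancestors of 1ef1202: {1056a47, 1ef1202, 25c6967, 3135c1b, 805596f, 815b435, a48e432, beb41eb, c5b311f, de4a175, e1e530a, e9249d5, f847528}.
Ancestors of e3a21c1: {25c6967, 3135c1b, beb41eb, de4a175, e1e530a, e3a21c1}.
Common ancestors: {25c6967, 3135c1b, beb41eb, de4a175, e1e530a}.
Among these, beb41eb is not an ancestor of any other common ancestor — it is the merge base.

beb41eb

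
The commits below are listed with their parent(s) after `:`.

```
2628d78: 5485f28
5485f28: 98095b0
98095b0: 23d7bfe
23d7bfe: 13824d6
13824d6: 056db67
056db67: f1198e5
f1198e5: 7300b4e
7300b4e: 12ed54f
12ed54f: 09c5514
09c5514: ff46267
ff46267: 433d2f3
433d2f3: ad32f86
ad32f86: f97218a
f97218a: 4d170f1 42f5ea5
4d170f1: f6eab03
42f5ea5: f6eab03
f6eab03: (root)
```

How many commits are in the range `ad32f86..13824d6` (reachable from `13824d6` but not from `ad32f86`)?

Reachable from 13824d6: {056db67, 09c5514, 12ed54f, 13824d6, 42f5ea5, 433d2f3, 4d170f1, 7300b4e, ad32f86, f1198e5, f6eab03, f97218a, ff46267}.
Reachable from ad32f86: {42f5ea5, 4d170f1, ad32f86, f6eab03, f97218a}.
In 13824d6's history but not ad32f86's: {056db67, 09c5514, 12ed54f, 13824d6, 433d2f3, 7300b4e, f1198e5, ff46267} — 8 commits.

8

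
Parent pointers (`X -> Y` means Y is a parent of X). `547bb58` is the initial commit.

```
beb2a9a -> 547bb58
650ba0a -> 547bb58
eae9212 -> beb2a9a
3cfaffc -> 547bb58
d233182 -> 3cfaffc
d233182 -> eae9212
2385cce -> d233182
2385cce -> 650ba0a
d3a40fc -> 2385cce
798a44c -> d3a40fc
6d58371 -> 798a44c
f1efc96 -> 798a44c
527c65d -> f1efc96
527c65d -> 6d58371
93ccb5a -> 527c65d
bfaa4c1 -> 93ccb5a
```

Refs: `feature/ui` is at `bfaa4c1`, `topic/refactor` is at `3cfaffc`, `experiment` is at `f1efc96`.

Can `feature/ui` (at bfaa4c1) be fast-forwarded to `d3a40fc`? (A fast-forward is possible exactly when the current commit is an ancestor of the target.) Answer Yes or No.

A fast-forward from bfaa4c1 to d3a40fc is possible iff bfaa4c1 is an ancestor of d3a40fc.
Ancestors of d3a40fc: {2385cce, 3cfaffc, 547bb58, 650ba0a, beb2a9a, d233182, d3a40fc, eae9212}.
bfaa4c1 is not among them, so fast-forward is not possible.

No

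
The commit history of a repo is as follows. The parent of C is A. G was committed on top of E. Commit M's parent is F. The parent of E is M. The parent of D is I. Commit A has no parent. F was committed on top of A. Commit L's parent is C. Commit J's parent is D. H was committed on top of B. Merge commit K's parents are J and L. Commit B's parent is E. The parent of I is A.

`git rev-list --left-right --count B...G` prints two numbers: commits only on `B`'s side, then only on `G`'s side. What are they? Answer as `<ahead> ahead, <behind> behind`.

1 ahead, 1 behind

Reachable from B: {A, B, E, F, M}.
Reachable from G: {A, E, F, G, M}.
Only in B's history (ahead): {B} — 1.
Only in G's history (behind): {G} — 1.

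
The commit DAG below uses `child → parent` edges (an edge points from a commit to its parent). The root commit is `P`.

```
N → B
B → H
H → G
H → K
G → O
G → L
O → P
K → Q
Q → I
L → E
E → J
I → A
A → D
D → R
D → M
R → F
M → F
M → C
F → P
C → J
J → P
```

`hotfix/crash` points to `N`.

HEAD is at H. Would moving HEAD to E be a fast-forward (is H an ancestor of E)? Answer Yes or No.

A fast-forward from H to E is possible iff H is an ancestor of E.
Ancestors of E: {E, J, P}.
H is not among them, so fast-forward is not possible.

No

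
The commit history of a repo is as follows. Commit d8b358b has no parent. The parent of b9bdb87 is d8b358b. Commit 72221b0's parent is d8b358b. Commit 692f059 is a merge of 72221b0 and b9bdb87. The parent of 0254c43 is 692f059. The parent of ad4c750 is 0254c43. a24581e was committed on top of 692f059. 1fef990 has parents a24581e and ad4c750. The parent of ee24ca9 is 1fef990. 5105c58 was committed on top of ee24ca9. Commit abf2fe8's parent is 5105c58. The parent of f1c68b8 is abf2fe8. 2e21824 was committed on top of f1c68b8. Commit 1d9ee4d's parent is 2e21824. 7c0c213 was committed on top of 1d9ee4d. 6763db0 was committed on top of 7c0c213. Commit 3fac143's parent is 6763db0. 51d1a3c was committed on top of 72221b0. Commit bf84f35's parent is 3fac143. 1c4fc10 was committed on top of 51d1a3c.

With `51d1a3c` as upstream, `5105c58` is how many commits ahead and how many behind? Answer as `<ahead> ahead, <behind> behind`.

Reachable from 5105c58: {0254c43, 1fef990, 5105c58, 692f059, 72221b0, a24581e, ad4c750, b9bdb87, d8b358b, ee24ca9}.
Reachable from 51d1a3c: {51d1a3c, 72221b0, d8b358b}.
Only in 5105c58's history (ahead): {0254c43, 1fef990, 5105c58, 692f059, a24581e, ad4c750, b9bdb87, ee24ca9} — 8.
Only in 51d1a3c's history (behind): {51d1a3c} — 1.

8 ahead, 1 behind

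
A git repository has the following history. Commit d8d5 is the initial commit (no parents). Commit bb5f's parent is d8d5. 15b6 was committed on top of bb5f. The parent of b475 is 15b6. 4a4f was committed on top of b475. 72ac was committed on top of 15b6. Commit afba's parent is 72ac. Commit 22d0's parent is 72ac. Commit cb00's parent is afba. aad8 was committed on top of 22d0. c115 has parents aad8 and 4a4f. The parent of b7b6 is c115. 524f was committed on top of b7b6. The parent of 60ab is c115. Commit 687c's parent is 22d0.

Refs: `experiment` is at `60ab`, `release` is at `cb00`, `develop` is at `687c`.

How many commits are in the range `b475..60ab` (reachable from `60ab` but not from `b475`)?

Reachable from 60ab: {15b6, 22d0, 4a4f, 60ab, 72ac, aad8, b475, bb5f, c115, d8d5}.
Reachable from b475: {15b6, b475, bb5f, d8d5}.
In 60ab's history but not b475's: {22d0, 4a4f, 60ab, 72ac, aad8, c115} — 6 commits.

6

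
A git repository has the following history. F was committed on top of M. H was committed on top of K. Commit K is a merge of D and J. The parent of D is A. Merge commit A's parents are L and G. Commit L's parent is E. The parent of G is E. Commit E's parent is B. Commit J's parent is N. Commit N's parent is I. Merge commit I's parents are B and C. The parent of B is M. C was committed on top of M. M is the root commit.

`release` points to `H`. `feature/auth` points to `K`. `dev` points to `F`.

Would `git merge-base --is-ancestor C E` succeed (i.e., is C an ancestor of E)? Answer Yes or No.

No

Ancestors of E: {B, E, M}.
C is not in that set, so it is not an ancestor of E.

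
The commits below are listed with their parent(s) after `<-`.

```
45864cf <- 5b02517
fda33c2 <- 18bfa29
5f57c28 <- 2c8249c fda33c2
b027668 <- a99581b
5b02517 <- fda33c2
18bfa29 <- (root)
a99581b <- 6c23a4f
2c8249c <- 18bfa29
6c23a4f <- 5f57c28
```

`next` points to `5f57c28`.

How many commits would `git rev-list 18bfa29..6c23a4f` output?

4

Reachable from 6c23a4f: {18bfa29, 2c8249c, 5f57c28, 6c23a4f, fda33c2}.
Reachable from 18bfa29: {18bfa29}.
In 6c23a4f's history but not 18bfa29's: {2c8249c, 5f57c28, 6c23a4f, fda33c2} — 4 commits.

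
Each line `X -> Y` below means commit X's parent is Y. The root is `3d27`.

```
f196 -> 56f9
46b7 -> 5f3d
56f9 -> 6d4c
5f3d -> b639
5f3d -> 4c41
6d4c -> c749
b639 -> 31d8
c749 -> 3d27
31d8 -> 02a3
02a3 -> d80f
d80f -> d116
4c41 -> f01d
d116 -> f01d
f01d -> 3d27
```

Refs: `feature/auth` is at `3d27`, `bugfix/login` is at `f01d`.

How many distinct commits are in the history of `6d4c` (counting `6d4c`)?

3

Walking parent pointers from 6d4c: reachable set = {3d27, 6d4c, c749}.
That is 3 commits.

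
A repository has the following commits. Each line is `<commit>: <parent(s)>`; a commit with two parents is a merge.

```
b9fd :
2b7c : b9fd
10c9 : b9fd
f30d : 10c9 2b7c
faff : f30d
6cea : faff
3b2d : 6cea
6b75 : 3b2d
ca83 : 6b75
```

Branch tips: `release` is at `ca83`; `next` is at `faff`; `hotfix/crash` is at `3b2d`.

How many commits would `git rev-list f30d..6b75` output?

Reachable from 6b75: {10c9, 2b7c, 3b2d, 6b75, 6cea, b9fd, f30d, faff}.
Reachable from f30d: {10c9, 2b7c, b9fd, f30d}.
In 6b75's history but not f30d's: {3b2d, 6b75, 6cea, faff} — 4 commits.

4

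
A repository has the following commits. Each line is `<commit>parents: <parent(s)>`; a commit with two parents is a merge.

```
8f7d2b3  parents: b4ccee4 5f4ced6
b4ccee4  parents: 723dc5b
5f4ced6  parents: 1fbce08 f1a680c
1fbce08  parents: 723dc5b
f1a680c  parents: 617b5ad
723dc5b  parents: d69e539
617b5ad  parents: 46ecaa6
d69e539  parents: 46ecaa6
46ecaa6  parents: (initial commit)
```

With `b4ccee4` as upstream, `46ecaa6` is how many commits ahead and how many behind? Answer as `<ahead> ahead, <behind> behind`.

0 ahead, 3 behind

Reachable from 46ecaa6: {46ecaa6}.
Reachable from b4ccee4: {46ecaa6, 723dc5b, b4ccee4, d69e539}.
Only in 46ecaa6's history (ahead): {} — 0.
Only in b4ccee4's history (behind): {723dc5b, b4ccee4, d69e539} — 3.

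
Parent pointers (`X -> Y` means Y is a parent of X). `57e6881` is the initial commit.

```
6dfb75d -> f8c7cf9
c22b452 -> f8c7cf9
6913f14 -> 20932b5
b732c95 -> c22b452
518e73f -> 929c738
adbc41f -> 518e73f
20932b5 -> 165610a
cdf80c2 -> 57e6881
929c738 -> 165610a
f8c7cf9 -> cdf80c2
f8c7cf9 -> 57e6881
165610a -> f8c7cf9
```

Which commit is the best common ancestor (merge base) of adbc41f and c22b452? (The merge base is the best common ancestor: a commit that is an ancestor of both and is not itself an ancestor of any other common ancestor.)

f8c7cf9

Ancestors of adbc41f: {165610a, 518e73f, 57e6881, 929c738, adbc41f, cdf80c2, f8c7cf9}.
Ancestors of c22b452: {57e6881, c22b452, cdf80c2, f8c7cf9}.
Common ancestors: {57e6881, cdf80c2, f8c7cf9}.
Among these, f8c7cf9 is not an ancestor of any other common ancestor — it is the merge base.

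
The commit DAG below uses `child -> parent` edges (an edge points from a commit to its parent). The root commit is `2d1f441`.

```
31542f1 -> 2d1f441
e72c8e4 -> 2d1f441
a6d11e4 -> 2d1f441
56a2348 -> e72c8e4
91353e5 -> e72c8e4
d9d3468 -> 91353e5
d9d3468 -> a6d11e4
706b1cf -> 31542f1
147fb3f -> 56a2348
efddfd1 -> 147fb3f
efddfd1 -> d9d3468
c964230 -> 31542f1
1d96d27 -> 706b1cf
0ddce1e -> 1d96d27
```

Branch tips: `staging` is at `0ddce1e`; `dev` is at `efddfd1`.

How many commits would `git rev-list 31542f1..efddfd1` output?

Reachable from efddfd1: {147fb3f, 2d1f441, 56a2348, 91353e5, a6d11e4, d9d3468, e72c8e4, efddfd1}.
Reachable from 31542f1: {2d1f441, 31542f1}.
In efddfd1's history but not 31542f1's: {147fb3f, 56a2348, 91353e5, a6d11e4, d9d3468, e72c8e4, efddfd1} — 7 commits.

7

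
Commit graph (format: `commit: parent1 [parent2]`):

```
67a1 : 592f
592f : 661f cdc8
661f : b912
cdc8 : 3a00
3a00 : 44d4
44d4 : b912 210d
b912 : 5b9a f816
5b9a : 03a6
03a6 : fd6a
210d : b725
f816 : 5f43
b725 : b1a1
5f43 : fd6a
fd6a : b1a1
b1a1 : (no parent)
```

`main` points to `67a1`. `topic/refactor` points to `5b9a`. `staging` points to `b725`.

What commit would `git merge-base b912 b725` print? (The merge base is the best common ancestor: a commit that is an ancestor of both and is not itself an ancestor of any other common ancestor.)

b1a1

Ancestors of b912: {03a6, 5b9a, 5f43, b1a1, b912, f816, fd6a}.
Ancestors of b725: {b1a1, b725}.
Common ancestors: {b1a1}.
The only common ancestor is b1a1, so it is the merge base.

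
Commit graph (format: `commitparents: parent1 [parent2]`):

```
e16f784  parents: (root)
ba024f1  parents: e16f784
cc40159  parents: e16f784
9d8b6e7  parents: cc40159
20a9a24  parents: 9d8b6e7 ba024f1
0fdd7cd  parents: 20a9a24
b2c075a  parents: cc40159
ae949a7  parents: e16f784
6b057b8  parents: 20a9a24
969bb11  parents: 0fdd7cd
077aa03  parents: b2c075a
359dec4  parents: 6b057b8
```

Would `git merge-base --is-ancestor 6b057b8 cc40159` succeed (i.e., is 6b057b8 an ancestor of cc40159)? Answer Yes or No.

No

Ancestors of cc40159: {cc40159, e16f784}.
6b057b8 is not in that set, so it is not an ancestor of cc40159.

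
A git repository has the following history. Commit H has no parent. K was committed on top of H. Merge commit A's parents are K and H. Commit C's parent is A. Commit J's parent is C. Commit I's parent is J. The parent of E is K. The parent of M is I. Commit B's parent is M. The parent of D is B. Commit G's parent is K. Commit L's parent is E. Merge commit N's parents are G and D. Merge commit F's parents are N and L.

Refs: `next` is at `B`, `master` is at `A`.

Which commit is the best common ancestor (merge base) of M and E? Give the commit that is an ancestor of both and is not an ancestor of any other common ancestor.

Ancestors of M: {A, C, H, I, J, K, M}.
Ancestors of E: {E, H, K}.
Common ancestors: {H, K}.
Among these, K is not an ancestor of any other common ancestor — it is the merge base.

K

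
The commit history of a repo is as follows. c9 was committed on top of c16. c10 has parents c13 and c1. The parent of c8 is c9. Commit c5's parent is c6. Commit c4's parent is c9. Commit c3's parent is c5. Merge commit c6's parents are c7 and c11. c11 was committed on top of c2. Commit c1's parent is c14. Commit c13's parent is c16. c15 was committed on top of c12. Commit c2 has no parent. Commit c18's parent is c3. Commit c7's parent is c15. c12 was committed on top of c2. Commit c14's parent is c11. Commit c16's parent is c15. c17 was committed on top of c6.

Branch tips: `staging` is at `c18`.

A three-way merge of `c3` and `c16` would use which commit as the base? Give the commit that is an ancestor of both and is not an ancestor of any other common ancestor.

c15

Ancestors of c3: {c11, c12, c15, c2, c3, c5, c6, c7}.
Ancestors of c16: {c12, c15, c16, c2}.
Common ancestors: {c12, c15, c2}.
Among these, c15 is not an ancestor of any other common ancestor — it is the merge base.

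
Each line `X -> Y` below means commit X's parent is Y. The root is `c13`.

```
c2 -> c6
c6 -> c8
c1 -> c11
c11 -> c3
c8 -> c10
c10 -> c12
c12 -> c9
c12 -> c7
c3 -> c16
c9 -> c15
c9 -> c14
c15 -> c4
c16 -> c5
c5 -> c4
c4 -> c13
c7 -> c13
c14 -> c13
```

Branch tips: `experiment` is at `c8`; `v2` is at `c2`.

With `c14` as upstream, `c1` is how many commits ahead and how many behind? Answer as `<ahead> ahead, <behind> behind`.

6 ahead, 1 behind

Reachable from c1: {c1, c11, c13, c16, c3, c4, c5}.
Reachable from c14: {c13, c14}.
Only in c1's history (ahead): {c1, c11, c16, c3, c4, c5} — 6.
Only in c14's history (behind): {c14} — 1.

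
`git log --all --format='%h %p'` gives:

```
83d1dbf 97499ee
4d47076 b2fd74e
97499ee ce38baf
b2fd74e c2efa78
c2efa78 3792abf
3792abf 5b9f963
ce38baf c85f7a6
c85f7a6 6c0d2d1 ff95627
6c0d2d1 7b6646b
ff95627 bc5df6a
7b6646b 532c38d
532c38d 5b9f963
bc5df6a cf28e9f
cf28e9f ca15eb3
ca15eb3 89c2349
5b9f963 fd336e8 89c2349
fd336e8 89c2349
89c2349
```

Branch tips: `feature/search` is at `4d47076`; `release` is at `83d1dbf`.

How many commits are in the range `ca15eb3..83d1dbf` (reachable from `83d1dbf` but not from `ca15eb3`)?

Reachable from 83d1dbf: {532c38d, 5b9f963, 6c0d2d1, 7b6646b, 83d1dbf, 89c2349, 97499ee, bc5df6a, c85f7a6, ca15eb3, ce38baf, cf28e9f, fd336e8, ff95627}.
Reachable from ca15eb3: {89c2349, ca15eb3}.
In 83d1dbf's history but not ca15eb3's: {532c38d, 5b9f963, 6c0d2d1, 7b6646b, 83d1dbf, 97499ee, bc5df6a, c85f7a6, ce38baf, cf28e9f, fd336e8, ff95627} — 12 commits.

12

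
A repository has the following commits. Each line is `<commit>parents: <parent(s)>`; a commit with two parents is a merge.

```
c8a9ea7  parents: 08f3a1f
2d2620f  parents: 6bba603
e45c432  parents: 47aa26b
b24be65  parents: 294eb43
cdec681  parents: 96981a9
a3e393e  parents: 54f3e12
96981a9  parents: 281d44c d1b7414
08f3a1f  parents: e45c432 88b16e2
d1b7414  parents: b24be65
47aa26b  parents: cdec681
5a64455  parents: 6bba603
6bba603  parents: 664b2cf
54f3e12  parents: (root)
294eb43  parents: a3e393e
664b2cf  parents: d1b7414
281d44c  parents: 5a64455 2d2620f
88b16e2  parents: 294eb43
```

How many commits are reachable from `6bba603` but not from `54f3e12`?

6

Reachable from 6bba603: {294eb43, 54f3e12, 664b2cf, 6bba603, a3e393e, b24be65, d1b7414}.
Reachable from 54f3e12: {54f3e12}.
In 6bba603's history but not 54f3e12's: {294eb43, 664b2cf, 6bba603, a3e393e, b24be65, d1b7414} — 6 commits.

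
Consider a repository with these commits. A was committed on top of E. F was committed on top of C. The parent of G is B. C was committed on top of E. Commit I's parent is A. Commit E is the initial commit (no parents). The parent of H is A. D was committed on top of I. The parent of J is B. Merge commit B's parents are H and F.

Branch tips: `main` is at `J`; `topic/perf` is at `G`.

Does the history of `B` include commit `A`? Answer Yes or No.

Ancestors of B (commits reachable by following parents): {A, B, C, E, F, H}.
A is in that set, so it is an ancestor of B.

Yes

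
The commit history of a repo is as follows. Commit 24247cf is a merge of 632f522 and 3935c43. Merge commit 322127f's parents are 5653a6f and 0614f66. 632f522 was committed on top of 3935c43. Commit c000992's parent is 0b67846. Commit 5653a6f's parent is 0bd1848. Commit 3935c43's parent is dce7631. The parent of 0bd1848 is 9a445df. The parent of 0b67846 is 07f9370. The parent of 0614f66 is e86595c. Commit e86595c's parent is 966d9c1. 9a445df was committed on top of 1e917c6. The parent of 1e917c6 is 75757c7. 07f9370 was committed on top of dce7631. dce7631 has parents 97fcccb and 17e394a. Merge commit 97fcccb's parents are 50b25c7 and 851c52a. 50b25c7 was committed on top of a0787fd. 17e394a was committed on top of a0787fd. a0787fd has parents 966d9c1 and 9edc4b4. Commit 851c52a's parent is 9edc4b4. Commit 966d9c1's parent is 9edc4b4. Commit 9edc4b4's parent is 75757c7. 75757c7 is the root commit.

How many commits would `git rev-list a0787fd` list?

4

Walking parent pointers from a0787fd: reachable set = {75757c7, 966d9c1, 9edc4b4, a0787fd}.
That is 4 commits.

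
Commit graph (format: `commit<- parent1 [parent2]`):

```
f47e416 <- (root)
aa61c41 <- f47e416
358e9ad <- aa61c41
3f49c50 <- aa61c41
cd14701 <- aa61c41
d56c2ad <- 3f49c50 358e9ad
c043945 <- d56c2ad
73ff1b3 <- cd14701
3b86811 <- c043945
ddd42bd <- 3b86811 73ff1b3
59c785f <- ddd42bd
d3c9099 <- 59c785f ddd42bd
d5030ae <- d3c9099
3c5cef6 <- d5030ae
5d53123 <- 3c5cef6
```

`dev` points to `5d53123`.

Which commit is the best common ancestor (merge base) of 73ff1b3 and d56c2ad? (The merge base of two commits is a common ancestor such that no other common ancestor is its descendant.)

aa61c41

Ancestors of 73ff1b3: {73ff1b3, aa61c41, cd14701, f47e416}.
Ancestors of d56c2ad: {358e9ad, 3f49c50, aa61c41, d56c2ad, f47e416}.
Common ancestors: {aa61c41, f47e416}.
Among these, aa61c41 is not an ancestor of any other common ancestor — it is the merge base.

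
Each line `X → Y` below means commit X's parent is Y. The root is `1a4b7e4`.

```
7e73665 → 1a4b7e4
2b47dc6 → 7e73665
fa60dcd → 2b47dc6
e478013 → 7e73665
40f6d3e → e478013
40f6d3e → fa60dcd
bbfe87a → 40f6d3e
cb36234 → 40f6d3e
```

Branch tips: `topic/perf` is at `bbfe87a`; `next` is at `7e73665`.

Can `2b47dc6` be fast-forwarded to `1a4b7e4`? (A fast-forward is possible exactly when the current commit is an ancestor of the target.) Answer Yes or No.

No

A fast-forward from 2b47dc6 to 1a4b7e4 is possible iff 2b47dc6 is an ancestor of 1a4b7e4.
Ancestors of 1a4b7e4: {1a4b7e4}.
2b47dc6 is not among them, so fast-forward is not possible.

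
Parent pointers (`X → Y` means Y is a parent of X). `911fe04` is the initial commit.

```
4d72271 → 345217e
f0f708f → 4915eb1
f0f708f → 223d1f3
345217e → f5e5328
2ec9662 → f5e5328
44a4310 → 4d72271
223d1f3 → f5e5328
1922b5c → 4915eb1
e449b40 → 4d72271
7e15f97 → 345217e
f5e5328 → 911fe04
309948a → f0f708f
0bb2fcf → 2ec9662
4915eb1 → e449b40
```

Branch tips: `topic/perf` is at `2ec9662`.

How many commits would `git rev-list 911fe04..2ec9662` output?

2

Reachable from 2ec9662: {2ec9662, 911fe04, f5e5328}.
Reachable from 911fe04: {911fe04}.
In 2ec9662's history but not 911fe04's: {2ec9662, f5e5328} — 2 commits.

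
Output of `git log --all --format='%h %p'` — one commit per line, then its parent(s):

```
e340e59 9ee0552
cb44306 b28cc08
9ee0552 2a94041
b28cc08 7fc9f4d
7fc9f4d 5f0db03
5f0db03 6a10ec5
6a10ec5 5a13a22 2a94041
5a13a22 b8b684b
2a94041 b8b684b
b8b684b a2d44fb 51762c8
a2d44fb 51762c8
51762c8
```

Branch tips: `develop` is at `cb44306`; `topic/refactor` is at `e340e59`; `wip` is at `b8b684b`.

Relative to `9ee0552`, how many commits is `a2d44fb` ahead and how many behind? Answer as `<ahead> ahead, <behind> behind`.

Reachable from a2d44fb: {51762c8, a2d44fb}.
Reachable from 9ee0552: {2a94041, 51762c8, 9ee0552, a2d44fb, b8b684b}.
Only in a2d44fb's history (ahead): {} — 0.
Only in 9ee0552's history (behind): {2a94041, 9ee0552, b8b684b} — 3.

0 ahead, 3 behind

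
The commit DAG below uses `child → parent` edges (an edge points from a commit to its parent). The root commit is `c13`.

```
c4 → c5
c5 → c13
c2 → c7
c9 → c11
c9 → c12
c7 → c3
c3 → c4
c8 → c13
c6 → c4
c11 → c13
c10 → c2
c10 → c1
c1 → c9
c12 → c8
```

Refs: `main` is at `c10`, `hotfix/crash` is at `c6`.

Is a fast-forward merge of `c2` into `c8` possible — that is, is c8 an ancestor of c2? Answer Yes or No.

A fast-forward from c8 to c2 is possible iff c8 is an ancestor of c2.
Ancestors of c2: {c13, c2, c3, c4, c5, c7}.
c8 is not among them, so fast-forward is not possible.

No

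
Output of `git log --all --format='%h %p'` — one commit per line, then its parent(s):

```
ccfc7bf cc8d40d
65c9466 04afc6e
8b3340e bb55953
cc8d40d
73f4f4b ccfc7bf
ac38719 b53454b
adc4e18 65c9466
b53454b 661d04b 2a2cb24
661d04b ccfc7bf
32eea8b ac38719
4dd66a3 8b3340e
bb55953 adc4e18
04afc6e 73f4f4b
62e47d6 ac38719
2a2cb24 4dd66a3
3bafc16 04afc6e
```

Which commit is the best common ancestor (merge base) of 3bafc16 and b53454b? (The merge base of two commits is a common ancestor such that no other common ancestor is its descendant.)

Ancestors of 3bafc16: {04afc6e, 3bafc16, 73f4f4b, cc8d40d, ccfc7bf}.
Ancestors of b53454b: {04afc6e, 2a2cb24, 4dd66a3, 65c9466, 661d04b, 73f4f4b, 8b3340e, adc4e18, b53454b, bb55953, cc8d40d, ccfc7bf}.
Common ancestors: {04afc6e, 73f4f4b, cc8d40d, ccfc7bf}.
Among these, 04afc6e is not an ancestor of any other common ancestor — it is the merge base.

04afc6e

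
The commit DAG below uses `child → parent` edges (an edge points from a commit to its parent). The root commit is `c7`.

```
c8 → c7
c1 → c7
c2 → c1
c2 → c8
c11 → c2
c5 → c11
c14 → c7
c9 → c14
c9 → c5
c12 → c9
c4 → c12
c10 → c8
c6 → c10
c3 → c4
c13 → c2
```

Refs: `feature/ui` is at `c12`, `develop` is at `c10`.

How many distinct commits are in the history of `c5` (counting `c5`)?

Walking parent pointers from c5: reachable set = {c1, c11, c2, c5, c7, c8}.
That is 6 commits.

6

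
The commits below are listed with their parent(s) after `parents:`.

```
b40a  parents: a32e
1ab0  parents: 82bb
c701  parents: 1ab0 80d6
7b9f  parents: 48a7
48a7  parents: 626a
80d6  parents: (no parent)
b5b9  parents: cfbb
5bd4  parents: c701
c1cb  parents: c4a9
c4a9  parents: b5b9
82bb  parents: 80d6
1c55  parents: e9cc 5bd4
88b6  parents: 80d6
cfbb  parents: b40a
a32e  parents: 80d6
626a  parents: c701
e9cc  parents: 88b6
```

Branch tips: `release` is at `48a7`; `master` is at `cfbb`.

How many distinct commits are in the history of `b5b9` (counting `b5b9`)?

Walking parent pointers from b5b9: reachable set = {80d6, a32e, b40a, b5b9, cfbb}.
That is 5 commits.

5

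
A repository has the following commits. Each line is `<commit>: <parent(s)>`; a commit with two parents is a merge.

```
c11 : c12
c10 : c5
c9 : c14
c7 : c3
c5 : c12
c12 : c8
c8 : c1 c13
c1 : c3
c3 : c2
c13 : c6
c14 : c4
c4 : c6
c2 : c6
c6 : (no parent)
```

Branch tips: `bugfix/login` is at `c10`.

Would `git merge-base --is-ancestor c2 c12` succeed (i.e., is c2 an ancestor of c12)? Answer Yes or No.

Ancestors of c12 (commits reachable by following parents): {c1, c12, c13, c2, c3, c6, c8}.
c2 is in that set, so it is an ancestor of c12.

Yes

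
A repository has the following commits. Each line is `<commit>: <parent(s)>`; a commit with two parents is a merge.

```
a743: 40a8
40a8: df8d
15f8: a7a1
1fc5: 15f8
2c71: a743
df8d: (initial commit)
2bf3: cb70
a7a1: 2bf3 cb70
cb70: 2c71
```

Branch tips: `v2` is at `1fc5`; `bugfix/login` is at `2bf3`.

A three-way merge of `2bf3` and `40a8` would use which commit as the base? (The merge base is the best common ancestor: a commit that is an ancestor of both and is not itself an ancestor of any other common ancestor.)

40a8

Ancestors of 2bf3: {2bf3, 2c71, 40a8, a743, cb70, df8d}.
Ancestors of 40a8: {40a8, df8d}.
Common ancestors: {40a8, df8d}.
Among these, 40a8 is not an ancestor of any other common ancestor — it is the merge base.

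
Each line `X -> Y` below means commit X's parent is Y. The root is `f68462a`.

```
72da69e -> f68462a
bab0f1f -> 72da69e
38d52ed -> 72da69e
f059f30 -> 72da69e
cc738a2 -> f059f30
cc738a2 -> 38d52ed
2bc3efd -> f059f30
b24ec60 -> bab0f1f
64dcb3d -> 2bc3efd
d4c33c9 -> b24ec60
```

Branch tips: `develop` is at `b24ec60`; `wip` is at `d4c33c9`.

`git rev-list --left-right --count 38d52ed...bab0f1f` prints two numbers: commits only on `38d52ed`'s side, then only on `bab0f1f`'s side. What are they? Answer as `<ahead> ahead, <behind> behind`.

1 ahead, 1 behind

Reachable from 38d52ed: {38d52ed, 72da69e, f68462a}.
Reachable from bab0f1f: {72da69e, bab0f1f, f68462a}.
Only in 38d52ed's history (ahead): {38d52ed} — 1.
Only in bab0f1f's history (behind): {bab0f1f} — 1.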